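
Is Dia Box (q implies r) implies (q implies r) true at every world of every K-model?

Not valid

Tableau for the negation not (Dia Box (q implies r) implies (q implies r)):
1. not (Dia Box (q implies r) implies (q implies r)), w0
2. Dia Box (q implies r), w0   [neg-implies-rule on 1]
3. not (q implies r), w0   [neg-implies-rule on 1]
4. q, w0   [neg-implies-rule on 3]
5. not r, w0   [neg-implies-rule on 3]
6. Box (q implies r), w1   [Dia-rule on 2: fresh world w1, w0Rw1]
Accessibility: w0Rw1
The negation has an open branch (countermodel exists).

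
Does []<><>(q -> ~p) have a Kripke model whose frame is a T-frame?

Yes, satisfiable

1. []<><>(q -> ~p), 0
2. <><>(q -> ~p), 0   [[]-rule on 1 via 0R0]
3. <>(q -> ~p), 1   [<>-rule on 2: fresh world 1, 0R1]
4. <><>(q -> ~p), 1   [[]-rule on 1 via 0R1]
5. q -> ~p, 2   [<>-rule on 3: fresh world 2, 1R2]
6. ~p, 2   [->-rule on 5 (branches; this branch)]
7. <>(q -> ~p), 3   [<>-rule on 4: fresh world 3, 1R3]
8. q -> ~p, 4   [<>-rule on 7: fresh world 4, 3R4]
9. ~p, 4   [->-rule on 8 (branches; this branch)]
Accessibility: 0R0, 0R1, 1R1, 1R2, 1R3, 2R2, 3R3, 3R4, 4R4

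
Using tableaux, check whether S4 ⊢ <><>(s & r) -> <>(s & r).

Tableau for the negation ~(<><>(s & r) -> <>(s & r)):
1. ~(<><>(s & r) -> <>(s & r)), u
2. <><>(s & r), u   [~->-rule on 1]
3. ~<>(s & r), u   [~->-rule on 1]
4. ~(s & r), u   [~<>-rule on 3 via uRu]
5. ~r, u   [~&-rule on 4 (branches; this branch)]
6. <>(s & r), v   [<>-rule on 2: fresh world v, uRv]
7. ~(s & r), v   [~<>-rule on 3 via uRv]
8. ~r, v   [~&-rule on 7 (branches; this branch)]
9. s & r, w   [<>-rule on 6: fresh world w, vRw]
10. s, w   [&-rule on 9]
11. r, w   [&-rule on 9]
12. ~(s & r), w   [~<>-rule on 3 via uRw]
13. ~r, w   [~&-rule on 12 (branches; this branch)]
Accessibility: uRu, uRv, uRw, vRv, vRw, wRw
Branch closes: r and ~r both at w.
All branches of the negation close; one closing branch shown above.

Valid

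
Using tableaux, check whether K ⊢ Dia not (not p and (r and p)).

Invalid (countermodel exists)

Tableau for the negation not Dia not (not p and (r and p)):
1. not Dia not (not p and (r and p)), 0
The negation has an open branch (countermodel exists).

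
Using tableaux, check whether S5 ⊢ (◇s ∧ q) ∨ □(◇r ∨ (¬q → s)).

Tableau for the negation ¬((◇s ∧ q) ∨ □(◇r ∨ (¬q → s))):
1. ¬((◇s ∧ q) ∨ □(◇r ∨ (¬q → s))), w0
2. ¬(◇s ∧ q), w0   [¬∨-rule on 1]
3. ¬□(◇r ∨ (¬q → s)), w0   [¬∨-rule on 1]
4. ¬q, w0   [¬∧-rule on 2 (branches; this branch)]
5. ¬(◇r ∨ (¬q → s)), w1   [¬□-rule on 3: fresh world w1, w0Rw1]
6. ¬◇r, w1   [¬∨-rule on 5]
7. ¬(¬q → s), w1   [¬∨-rule on 5]
8. ¬q, w1   [¬→-rule on 7]
9. ¬s, w1   [¬→-rule on 7]
10. ¬r, w0   [¬◇-rule on 6 via w1Rw0]
11. ¬r, w1   [¬◇-rule on 6 via w1Rw1]
Accessibility: w0Rw0, w0Rw1, w1Rw0, w1Rw1
The negation has an open branch (countermodel exists).

No, not valid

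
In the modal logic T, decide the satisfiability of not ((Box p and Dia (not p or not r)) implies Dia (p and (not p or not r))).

1. not ((Box p and Dia (not p or not r)) implies Dia (p and (not p or not r))), u
2. Box p and Dia (not p or not r), u
3. not Dia (p and (not p or not r)), u
4. Box p, u
5. Dia (not p or not r), u
6. not (p and (not p or not r)), u
7. p, u
8. not (not p or not r), u
9. r, u
10. not p or not r, v
11. not (p and (not p or not r)), v
12. p, v
13. not r, v
14. not (not p or not r), v
15. r, v
Accessibility: uRu, uRv, vRv
Branch closes: r and not r both at v.
All branches of the tableau close; one closing branch shown above.

Unsatisfiable (every branch closes)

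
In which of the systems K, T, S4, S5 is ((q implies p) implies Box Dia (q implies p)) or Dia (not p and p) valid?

S5

S5-tableau for the negation not (((q implies p) implies Box Dia (q implies p)) or Dia (not p and p)):
1. not (((q implies p) implies Box Dia (q implies p)) or Dia (not p and p)), 0
2. not ((q implies p) implies Box Dia (q implies p)), 0
3. not Dia (not p and p), 0
4. q implies p, 0
5. not Box Dia (q implies p), 0
6. not (not p and p), 0
7. p, 0
8. not Dia (q implies p), 1
9. not (not p and p), 1
10. not (q implies p), 0
11. q, 0
12. not p, 0
Accessibility: 0R0, 0R1, 1R0, 1R1
Branch closes: p and not p both at 0.
Every branch closes (one shown): valid in S5.
S4-tableau for the negation not (((q implies p) implies Box Dia (q implies p)) or Dia (not p and p)):
1. not (((q implies p) implies Box Dia (q implies p)) or Dia (not p and p)), 0
2. not ((q implies p) implies Box Dia (q implies p)), 0
3. not Dia (not p and p), 0
4. q implies p, 0
5. not Box Dia (q implies p), 0
6. not (not p and p), 0
7. p, 0
8. not Dia (q implies p), 1
9. not (not p and p), 1
10. not (q implies p), 1
11. q, 1
12. not p, 1
Accessibility: 0R0, 0R1, 1R1
Complete open branch: countermodel on an S4-frame, so not valid in S4, nor in K, T (the same frame is also a K-frame and a T-frame).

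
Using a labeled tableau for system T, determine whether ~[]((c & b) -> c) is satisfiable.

No, unsatisfiable

1. ~[]((c & b) -> c), w0
2. ~((c & b) -> c), w1
3. c & b, w1
4. ~c, w1
5. c, w1
6. b, w1
Accessibility: w0Rw0, w0Rw1, w1Rw1
Branch closes: c and ~c both at w1.
(One branch shown.) All branches close.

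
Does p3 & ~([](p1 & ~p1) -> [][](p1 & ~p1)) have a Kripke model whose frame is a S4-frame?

1. p3 & ~([](p1 & ~p1) -> [][](p1 & ~p1)), 0
2. p3, 0   [&-rule on 1]
3. ~([](p1 & ~p1) -> [][](p1 & ~p1)), 0   [&-rule on 1]
4. [](p1 & ~p1), 0   [~->-rule on 3]
5. ~[][](p1 & ~p1), 0   [~->-rule on 3]
6. p1 & ~p1, 0   [[]-rule on 4 via 0R0]
7. p1, 0   [&-rule on 6]
8. ~p1, 0   [&-rule on 6]
Accessibility: 0R0
Branch closes: p1 and ~p1 both at 0.
Every branch closes; the branch above is one of them.

Unsatisfiable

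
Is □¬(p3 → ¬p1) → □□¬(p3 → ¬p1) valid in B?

Invalid (countermodel exists)

Tableau for the negation ¬(□¬(p3 → ¬p1) → □□¬(p3 → ¬p1)):
1. ¬(□¬(p3 → ¬p1) → □□¬(p3 → ¬p1)), 0
2. □¬(p3 → ¬p1), 0
3. ¬□□¬(p3 → ¬p1), 0
4. ¬(p3 → ¬p1), 0
5. p3, 0
6. p1, 0
7. ¬□¬(p3 → ¬p1), 1
8. ¬(p3 → ¬p1), 1
9. p3, 1
10. p1, 1
11. p3 → ¬p1, 2
12. ¬p1, 2
Accessibility: 0R0, 0R1, 1R0, 1R1, 1R2, 2R1, 2R2
The negation has an open branch (countermodel exists).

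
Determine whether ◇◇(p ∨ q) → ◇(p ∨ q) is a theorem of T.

Tableau for the negation ¬(◇◇(p ∨ q) → ◇(p ∨ q)):
1. ¬(◇◇(p ∨ q) → ◇(p ∨ q)), u
2. ◇◇(p ∨ q), u
3. ¬◇(p ∨ q), u
4. ¬(p ∨ q), u
5. ¬p, u
6. ¬q, u
7. ◇(p ∨ q), v
8. ¬(p ∨ q), v
9. ¬p, v
10. ¬q, v
11. p ∨ q, w
12. q, w
Accessibility: uRu, uRv, vRv, vRw, wRw
The negation has an open branch (countermodel exists).

No, not valid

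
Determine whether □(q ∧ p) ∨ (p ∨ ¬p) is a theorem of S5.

Valid

Tableau for the negation ¬(□(q ∧ p) ∨ (p ∨ ¬p)):
1. ¬(□(q ∧ p) ∨ (p ∨ ¬p)), u
2. ¬□(q ∧ p), u
3. ¬(p ∨ ¬p), u
4. ¬p, u
5. p, u
Accessibility: uRu
Branch closes: p and ¬p both at u.
Every branch of the negation's tableau closes; the branch above is one of them.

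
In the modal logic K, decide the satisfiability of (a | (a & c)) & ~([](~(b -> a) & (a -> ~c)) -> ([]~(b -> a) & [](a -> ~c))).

1. (a | (a & c)) & ~([](~(b -> a) & (a -> ~c)) -> ([]~(b -> a) & [](a -> ~c))), u
2. a | (a & c), u
3. ~([](~(b -> a) & (a -> ~c)) -> ([]~(b -> a) & [](a -> ~c))), u
4. [](~(b -> a) & (a -> ~c)), u
5. ~([]~(b -> a) & [](a -> ~c)), u
6. a & c, u
7. a, u
8. c, u
9. ~[](a -> ~c), u
10. ~(a -> ~c), v
11. a, v
12. c, v
13. ~(b -> a) & (a -> ~c), v
14. ~(b -> a), v
15. a -> ~c, v
16. b, v
17. ~a, v
Accessibility: uRv
Branch closes: a and ~a both at v.
(One branch shown.) All branches close.

No, unsatisfiable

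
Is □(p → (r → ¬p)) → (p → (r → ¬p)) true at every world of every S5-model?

Valid

Tableau for the negation ¬(□(p → (r → ¬p)) → (p → (r → ¬p))):
1. ¬(□(p → (r → ¬p)) → (p → (r → ¬p))), 0
2. □(p → (r → ¬p)), 0
3. ¬(p → (r → ¬p)), 0
4. p, 0
5. ¬(r → ¬p), 0
6. r, 0
7. p → (r → ¬p), 0
8. r → ¬p, 0
9. ¬p, 0
Accessibility: 0R0
Branch closes: p and ¬p both at 0.
All branches of the negation close; one closing branch shown above.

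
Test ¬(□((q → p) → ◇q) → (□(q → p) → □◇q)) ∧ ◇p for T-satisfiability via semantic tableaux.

1. ¬(□((q → p) → ◇q) → (□(q → p) → □◇q)) ∧ ◇p, 0
2. ¬(□((q → p) → ◇q) → (□(q → p) → □◇q)), 0
3. ◇p, 0
4. □((q → p) → ◇q), 0
5. ¬(□(q → p) → □◇q), 0
6. □(q → p), 0
7. ¬□◇q, 0
8. (q → p) → ◇q, 0
9. q → p, 0
10. ◇q, 0
11. p, 0
12. p, 1
13. (q → p) → ◇q, 1
14. q → p, 1
15. ◇q, 1
16. ¬◇q, 2
17. (q → p) → ◇q, 2
18. q → p, 2
19. ¬q, 2
20. ◇q, 2
21. p, 2
22. q, 3
23. (q → p) → ◇q, 3
24. q → p, 3
25. ◇q, 3
26. p, 3
27. q, 4
28. q, 5
29. ¬q, 5
Accessibility: 0R0, 0R1, 0R2, 0R3, 1R1, 1R4, 2R2, 2R5, 3R3, 4R4, 5R5
Branch closes: q and ¬q both at 5.
Every branch closes; the branch above is one of them.

No, unsatisfiable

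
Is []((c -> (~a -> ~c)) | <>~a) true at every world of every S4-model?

Valid in S4

Tableau for the negation ~[]((c -> (~a -> ~c)) | <>~a):
1. ~[]((c -> (~a -> ~c)) | <>~a), 0
2. ~((c -> (~a -> ~c)) | <>~a), 1   [~[]-rule on 1: fresh world 1, 0R1]
3. ~(c -> (~a -> ~c)), 1   [~|-rule on 2]
4. ~<>~a, 1   [~|-rule on 2]
5. c, 1   [~->-rule on 3]
6. ~(~a -> ~c), 1   [~->-rule on 3]
7. ~a, 1   [~->-rule on 6]
8. a, 1   [~<>-rule on 4 via 1R1]
Accessibility: 0R0, 0R1, 1R1
Branch closes: a and ~a both at 1.
Every branch of the negation's tableau closes; the branch above is one of them.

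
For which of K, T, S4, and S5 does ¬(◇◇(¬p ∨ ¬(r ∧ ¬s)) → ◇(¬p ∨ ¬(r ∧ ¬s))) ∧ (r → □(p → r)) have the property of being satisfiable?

K, T

T-tableau for the formula:
1. ¬(◇◇(¬p ∨ ¬(r ∧ ¬s)) → ◇(¬p ∨ ¬(r ∧ ¬s))) ∧ (r → □(p → r)), 0
2. ¬(◇◇(¬p ∨ ¬(r ∧ ¬s)) → ◇(¬p ∨ ¬(r ∧ ¬s))), 0
3. r → □(p → r), 0
4. ◇◇(¬p ∨ ¬(r ∧ ¬s)), 0
5. ¬◇(¬p ∨ ¬(r ∧ ¬s)), 0
6. ¬(¬p ∨ ¬(r ∧ ¬s)), 0
7. p, 0
8. r ∧ ¬s, 0
9. r, 0
10. ¬s, 0
11. □(p → r), 0
12. p → r, 0
13. ◇(¬p ∨ ¬(r ∧ ¬s)), 1
14. ¬(¬p ∨ ¬(r ∧ ¬s)), 1
15. p, 1
16. r ∧ ¬s, 1
17. r, 1
18. ¬s, 1
19. p → r, 1
20. ¬p ∨ ¬(r ∧ ¬s), 2
21. ¬(r ∧ ¬s), 2
22. s, 2
Accessibility: 0R0, 0R1, 1R1, 1R2, 2R2
Complete open branch: satisfiable in T, hence also in K (this T-model is also a K-model).
S4-tableau for the formula:
1. ¬(◇◇(¬p ∨ ¬(r ∧ ¬s)) → ◇(¬p ∨ ¬(r ∧ ¬s))) ∧ (r → □(p → r)), 0
2. ¬(◇◇(¬p ∨ ¬(r ∧ ¬s)) → ◇(¬p ∨ ¬(r ∧ ¬s))), 0
3. r → □(p → r), 0
4. ◇◇(¬p ∨ ¬(r ∧ ¬s)), 0
5. ¬◇(¬p ∨ ¬(r ∧ ¬s)), 0
6. ¬(¬p ∨ ¬(r ∧ ¬s)), 0
7. p, 0
8. r ∧ ¬s, 0
9. r, 0
10. ¬s, 0
11. □(p → r), 0
12. p → r, 0
13. ◇(¬p ∨ ¬(r ∧ ¬s)), 1
14. ¬(¬p ∨ ¬(r ∧ ¬s)), 1
15. p, 1
16. r ∧ ¬s, 1
17. r, 1
18. ¬s, 1
19. p → r, 1
20. ¬p ∨ ¬(r ∧ ¬s), 2
21. ¬(¬p ∨ ¬(r ∧ ¬s)), 2
22. p, 2
23. r ∧ ¬s, 2
24. r, 2
25. ¬s, 2
26. p → r, 2
27. ¬(r ∧ ¬s), 2
28. s, 2
Accessibility: 0R0, 0R1, 0R2, 1R1, 1R2, 2R2
Branch closes: s and ¬s both at 2.
Every branch closes (one shown): unsatisfiable in S4, hence also in S5 (every S5-frame is an S4-frame).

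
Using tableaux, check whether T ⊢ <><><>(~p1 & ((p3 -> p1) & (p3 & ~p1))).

Tableau for the negation ~<><><>(~p1 & ((p3 -> p1) & (p3 & ~p1))):
1. ~<><><>(~p1 & ((p3 -> p1) & (p3 & ~p1))), w0
2. ~<><>(~p1 & ((p3 -> p1) & (p3 & ~p1))), w0
3. ~<>(~p1 & ((p3 -> p1) & (p3 & ~p1))), w0
4. ~(~p1 & ((p3 -> p1) & (p3 & ~p1))), w0
5. ~((p3 -> p1) & (p3 & ~p1)), w0
6. ~(p3 & ~p1), w0
7. p1, w0
Accessibility: w0Rw0
The negation has an open branch (countermodel exists).

No, not valid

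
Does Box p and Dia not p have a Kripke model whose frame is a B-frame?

1. Box p and Dia not p, w0
2. Box p, w0
3. Dia not p, w0
4. p, w0
5. not p, w1
6. p, w1
Accessibility: w0Rw0, w0Rw1, w1Rw0, w1Rw1
Branch closes: p and not p both at w1.
(One branch shown.) All branches close.

Unsatisfiable (every branch closes)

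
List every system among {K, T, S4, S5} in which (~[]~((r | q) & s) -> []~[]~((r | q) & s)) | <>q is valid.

S5

S4-tableau for the negation ~((~[]~((r | q) & s) -> []~[]~((r | q) & s)) | <>q):
1. ~((~[]~((r | q) & s) -> []~[]~((r | q) & s)) | <>q), 0
2. ~(~[]~((r | q) & s) -> []~[]~((r | q) & s)), 0   [~|-rule on 1]
3. ~<>q, 0   [~|-rule on 1]
4. ~[]~((r | q) & s), 0   [~->-rule on 2]
5. ~[]~[]~((r | q) & s), 0   [~->-rule on 2]
6. ~q, 0   [~<>-rule on 3 via 0R0]
7. (r | q) & s, 1   [~[]-rule on 4: fresh world 1, 0R1]
8. r | q, 1   [&-rule on 7]
9. s, 1   [&-rule on 7]
10. ~q, 1   [~<>-rule on 3 via 0R1]
11. r, 1   [|-rule on 8 (branches; this branch)]
12. []~((r | q) & s), 2   [~[]-rule on 5: fresh world 2, 0R2]
13. ~q, 2   [~<>-rule on 3 via 0R2]
14. ~((r | q) & s), 2   [[]-rule on 12 via 2R2]
15. ~s, 2   [~&-rule on 14 (branches; this branch)]
Accessibility: 0R0, 0R1, 0R2, 1R1, 2R2
Complete open branch: countermodel on an S4-frame, so not valid in S4, nor in K, T (the same frame is also a K-frame and a T-frame).
S5-tableau for the negation ~((~[]~((r | q) & s) -> []~[]~((r | q) & s)) | <>q):
1. ~((~[]~((r | q) & s) -> []~[]~((r | q) & s)) | <>q), 0
2. ~(~[]~((r | q) & s) -> []~[]~((r | q) & s)), 0   [~|-rule on 1]
3. ~<>q, 0   [~|-rule on 1]
4. ~[]~((r | q) & s), 0   [~->-rule on 2]
5. ~[]~[]~((r | q) & s), 0   [~->-rule on 2]
6. ~q, 0   [~<>-rule on 3 via 0R0]
7. (r | q) & s, 1   [~[]-rule on 4: fresh world 1, 0R1]
8. r | q, 1   [&-rule on 7]
9. s, 1   [&-rule on 7]
10. ~q, 1   [~<>-rule on 3 via 0R1]
11. r, 1   [|-rule on 8 (branches; this branch)]
12. []~((r | q) & s), 2   [~[]-rule on 5: fresh world 2, 0R2]
13. ~q, 2   [~<>-rule on 3 via 0R2]
14. ~((r | q) & s), 0   [[]-rule on 12 via 2R0]
15. ~((r | q) & s), 1   [[]-rule on 12 via 2R1]
16. ~((r | q) & s), 2   [[]-rule on 12 via 2R2]
17. ~(r | q), 0   [~&-rule on 14 (branches; this branch)]
18. ~r, 0   [~|-rule on 17]
19. ~(r | q), 1   [~&-rule on 15 (branches; this branch)]
20. ~r, 1   [~|-rule on 19]
Accessibility: 0R0, 0R1, 0R2, 1R0, 1R1, 1R2, 2R0, 2R1, 2R2
Branch closes: r and ~r both at 1.
Every branch closes (one shown): valid in S5.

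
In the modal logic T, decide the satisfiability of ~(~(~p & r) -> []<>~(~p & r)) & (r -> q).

1. ~(~(~p & r) -> []<>~(~p & r)) & (r -> q), 0
2. ~(~(~p & r) -> []<>~(~p & r)), 0
3. r -> q, 0
4. ~(~p & r), 0
5. ~[]<>~(~p & r), 0
6. q, 0
7. ~r, 0
8. ~<>~(~p & r), 1
9. ~p & r, 1
10. ~p, 1
11. r, 1
Accessibility: 0R0, 0R1, 1R1

Satisfiable (open branch found)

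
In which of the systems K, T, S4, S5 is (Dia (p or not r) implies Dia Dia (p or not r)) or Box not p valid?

T, S4, S5

K-tableau for the negation not ((Dia (p or not r) implies Dia Dia (p or not r)) or Box not p):
1. not ((Dia (p or not r) implies Dia Dia (p or not r)) or Box not p), u
2. not (Dia (p or not r) implies Dia Dia (p or not r)), u
3. not Box not p, u
4. Dia (p or not r), u
5. not Dia Dia (p or not r), u
6. p, v
7. not Dia (p or not r), v
8. p or not r, w
9. not Dia (p or not r), w
10. not r, w
Accessibility: uRv, uRw
Complete open branch: countermodel on a K-frame, so not valid in K.
T-tableau for the negation not ((Dia (p or not r) implies Dia Dia (p or not r)) or Box not p):
1. not ((Dia (p or not r) implies Dia Dia (p or not r)) or Box not p), u
2. not (Dia (p or not r) implies Dia Dia (p or not r)), u
3. not Box not p, u
4. Dia (p or not r), u
5. not Dia Dia (p or not r), u
6. not Dia (p or not r), u
7. not (p or not r), u
8. not p, u
9. r, u
10. p, v
11. not Dia (p or not r), v
12. not (p or not r), v
13. not p, v
14. r, v
Accessibility: uRu, uRv, vRv
Branch closes: p and not p both at v.
Every branch closes (one shown): valid in T, hence also in S4, S5 (every theorem of T is a theorem of S4 and S5).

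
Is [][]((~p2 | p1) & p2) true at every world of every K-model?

Not valid

Tableau for the negation ~[][]((~p2 | p1) & p2):
1. ~[][]((~p2 | p1) & p2), 0
2. ~[]((~p2 | p1) & p2), 1   [~[]-rule on 1: fresh world 1, 0R1]
3. ~((~p2 | p1) & p2), 2   [~[]-rule on 2: fresh world 2, 1R2]
4. ~p2, 2   [~&-rule on 3 (branches; this branch)]
Accessibility: 0R1, 1R2
The negation has an open branch (countermodel exists).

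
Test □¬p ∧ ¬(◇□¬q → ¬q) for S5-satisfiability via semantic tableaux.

1. □¬p ∧ ¬(◇□¬q → ¬q), u
2. □¬p, u
3. ¬(◇□¬q → ¬q), u
4. ◇□¬q, u
5. q, u
6. ¬p, u
7. □¬q, v
8. ¬p, v
9. ¬q, u
Accessibility: uRu, uRv, vRu, vRv
Branch closes: q and ¬q both at u.
(One branch shown.) All branches close.

Unsatisfiable (every branch closes)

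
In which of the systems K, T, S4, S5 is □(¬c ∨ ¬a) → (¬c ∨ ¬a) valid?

T, S4, S5

K-tableau for the negation ¬(□(¬c ∨ ¬a) → (¬c ∨ ¬a)):
1. ¬(□(¬c ∨ ¬a) → (¬c ∨ ¬a)), 0
2. □(¬c ∨ ¬a), 0   [¬→-rule on 1]
3. ¬(¬c ∨ ¬a), 0   [¬→-rule on 1]
4. c, 0   [¬∨-rule on 3]
5. a, 0   [¬∨-rule on 3]
Complete open branch: countermodel on a K-frame, so not valid in K.
T-tableau for the negation ¬(□(¬c ∨ ¬a) → (¬c ∨ ¬a)):
1. ¬(□(¬c ∨ ¬a) → (¬c ∨ ¬a)), 0
2. □(¬c ∨ ¬a), 0   [¬→-rule on 1]
3. ¬(¬c ∨ ¬a), 0   [¬→-rule on 1]
4. c, 0   [¬∨-rule on 3]
5. a, 0   [¬∨-rule on 3]
6. ¬c ∨ ¬a, 0   [□-rule on 2 via 0R0]
7. ¬a, 0   [∨-rule on 6 (branches; this branch)]
Accessibility: 0R0
Branch closes: a and ¬a both at 0.
Every branch closes (one shown): valid in T, hence also in S4, S5 (every theorem of T is a theorem of S4 and S5).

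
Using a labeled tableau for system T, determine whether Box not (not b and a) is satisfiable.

Satisfiable (open branch found)

1. Box not (not b and a), 0
2. not (not b and a), 0   [Box-rule on 1 via 0R0]
3. not a, 0   [neg-and-rule on 2 (branches; this branch)]
Accessibility: 0R0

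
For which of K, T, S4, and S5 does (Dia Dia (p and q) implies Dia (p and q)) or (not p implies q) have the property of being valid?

S4, S5

T-tableau for the negation not ((Dia Dia (p and q) implies Dia (p and q)) or (not p implies q)):
1. not ((Dia Dia (p and q) implies Dia (p and q)) or (not p implies q)), w0
2. not (Dia Dia (p and q) implies Dia (p and q)), w0
3. not (not p implies q), w0
4. Dia Dia (p and q), w0
5. not Dia (p and q), w0
6. not p, w0
7. not q, w0
8. not (p and q), w0
9. Dia (p and q), w1
10. not (p and q), w1
11. not q, w1
12. p and q, w2
13. p, w2
14. q, w2
Accessibility: w0Rw0, w0Rw1, w1Rw1, w1Rw2, w2Rw2
Complete open branch: countermodel on a T-frame, so not valid in T, nor in K (the same frame is also a K-frame).
S4-tableau for the negation not ((Dia Dia (p and q) implies Dia (p and q)) or (not p implies q)):
1. not ((Dia Dia (p and q) implies Dia (p and q)) or (not p implies q)), w0
2. not (Dia Dia (p and q) implies Dia (p and q)), w0
3. not (not p implies q), w0
4. Dia Dia (p and q), w0
5. not Dia (p and q), w0
6. not p, w0
7. not q, w0
8. not (p and q), w0
9. Dia (p and q), w1
10. not (p and q), w1
11. not q, w1
12. p and q, w2
13. p, w2
14. q, w2
15. not (p and q), w2
16. not q, w2
Accessibility: w0Rw0, w0Rw1, w0Rw2, w1Rw1, w1Rw2, w2Rw2
Branch closes: q and not q both at w2.
Every branch closes (one shown): valid in S4, hence also in S5 (every theorem of S4 is a theorem of S5).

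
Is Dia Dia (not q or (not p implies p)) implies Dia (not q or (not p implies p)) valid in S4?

Tableau for the negation not (Dia Dia (not q or (not p implies p)) implies Dia (not q or (not p implies p))):
1. not (Dia Dia (not q or (not p implies p)) implies Dia (not q or (not p implies p))), u
2. Dia Dia (not q or (not p implies p)), u
3. not Dia (not q or (not p implies p)), u
4. not (not q or (not p implies p)), u
5. q, u
6. not (not p implies p), u
7. not p, u
8. Dia (not q or (not p implies p)), v
9. not (not q or (not p implies p)), v
10. q, v
11. not (not p implies p), v
12. not p, v
13. not q or (not p implies p), w
14. not (not q or (not p implies p)), w
15. q, w
16. not (not p implies p), w
17. not p, w
18. not p implies p, w
19. p, w
Accessibility: uRu, uRv, uRw, vRv, vRw, wRw
Branch closes: p and not p both at w.
All branches of the negation close; one closing branch shown above.

Valid in S4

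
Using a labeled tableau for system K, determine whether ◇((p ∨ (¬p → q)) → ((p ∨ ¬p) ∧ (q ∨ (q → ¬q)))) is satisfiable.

Yes, satisfiable

1. ◇((p ∨ (¬p → q)) → ((p ∨ ¬p) ∧ (q ∨ (q → ¬q)))), 0
2. (p ∨ (¬p → q)) → ((p ∨ ¬p) ∧ (q ∨ (q → ¬q))), 1
3. (p ∨ ¬p) ∧ (q ∨ (q → ¬q)), 1
4. p ∨ ¬p, 1
5. q ∨ (q → ¬q), 1
6. ¬p, 1
7. q → ¬q, 1
8. ¬q, 1
Accessibility: 0R1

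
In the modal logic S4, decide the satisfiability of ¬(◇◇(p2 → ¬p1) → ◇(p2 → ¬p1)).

1. ¬(◇◇(p2 → ¬p1) → ◇(p2 → ¬p1)), 0
2. ◇◇(p2 → ¬p1), 0   [¬→-rule on 1]
3. ¬◇(p2 → ¬p1), 0   [¬→-rule on 1]
4. ¬(p2 → ¬p1), 0   [¬◇-rule on 3 via 0R0]
5. p2, 0   [¬→-rule on 4]
6. p1, 0   [¬→-rule on 4]
7. ◇(p2 → ¬p1), 1   [◇-rule on 2: fresh world 1, 0R1]
8. ¬(p2 → ¬p1), 1   [¬◇-rule on 3 via 0R1]
9. p2, 1   [¬→-rule on 8]
10. p1, 1   [¬→-rule on 8]
11. p2 → ¬p1, 2   [◇-rule on 7: fresh world 2, 1R2]
12. ¬(p2 → ¬p1), 2   [¬◇-rule on 3 via 0R2]
13. p2, 2   [¬→-rule on 12]
14. p1, 2   [¬→-rule on 12]
15. ¬p1, 2   [→-rule on 11 (branches; this branch)]
Accessibility: 0R0, 0R1, 0R2, 1R1, 1R2, 2R2
Branch closes: p1 and ¬p1 both at 2.
Every branch closes; the branch above is one of them.

No, unsatisfiable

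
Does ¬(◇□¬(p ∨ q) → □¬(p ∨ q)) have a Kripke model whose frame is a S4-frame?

1. ¬(◇□¬(p ∨ q) → □¬(p ∨ q)), w0
2. ◇□¬(p ∨ q), w0
3. ¬□¬(p ∨ q), w0
4. □¬(p ∨ q), w1
5. ¬(p ∨ q), w1
6. ¬p, w1
7. ¬q, w1
8. p ∨ q, w2
9. q, w2
Accessibility: w0Rw0, w0Rw1, w0Rw2, w1Rw1, w2Rw2

Satisfiable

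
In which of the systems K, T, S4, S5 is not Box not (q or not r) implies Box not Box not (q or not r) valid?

S4-tableau for the negation not (not Box not (q or not r) implies Box not Box not (q or not r)):
1. not (not Box not (q or not r) implies Box not Box not (q or not r)), w0
2. not Box not (q or not r), w0   [neg-implies-rule on 1]
3. not Box not Box not (q or not r), w0   [neg-implies-rule on 1]
4. q or not r, w1   [neg-Box-rule on 2: fresh world w1, w0Rw1]
5. not r, w1   [or-rule on 4 (branches; this branch)]
6. Box not (q or not r), w2   [neg-Box-rule on 3: fresh world w2, w0Rw2]
7. not (q or not r), w2   [Box-rule on 6 via w2Rw2]
8. not q, w2   [neg-or-rule on 7]
9. r, w2   [neg-or-rule on 7]
Accessibility: w0Rw0, w0Rw1, w0Rw2, w1Rw1, w2Rw2
Complete open branch: countermodel on an S4-frame, so not valid in S4, nor in K, T (the same frame is also a K-frame and a T-frame).
S5-tableau for the negation not (not Box not (q or not r) implies Box not Box not (q or not r)):
1. not (not Box not (q or not r) implies Box not Box not (q or not r)), w0
2. not Box not (q or not r), w0   [neg-implies-rule on 1]
3. not Box not Box not (q or not r), w0   [neg-implies-rule on 1]
4. q or not r, w1   [neg-Box-rule on 2: fresh world w1, w0Rw1]
5. not r, w1   [or-rule on 4 (branches; this branch)]
6. Box not (q or not r), w2   [neg-Box-rule on 3: fresh world w2, w0Rw2]
7. not (q or not r), w0   [Box-rule on 6 via w2Rw0]
8. not q, w0   [neg-or-rule on 7]
9. r, w0   [neg-or-rule on 7]
10. not (q or not r), w1   [Box-rule on 6 via w2Rw1]
11. not q, w1   [neg-or-rule on 10]
12. r, w1   [neg-or-rule on 10]
Accessibility: w0Rw0, w0Rw1, w0Rw2, w1Rw0, w1Rw1, w1Rw2, w2Rw0, w2Rw1, w2Rw2
Branch closes: r and not r both at w1.
Every branch closes (one shown): valid in S5.

S5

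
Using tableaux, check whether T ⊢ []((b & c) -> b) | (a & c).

Tableau for the negation ~([]((b & c) -> b) | (a & c)):
1. ~([]((b & c) -> b) | (a & c)), 0
2. ~[]((b & c) -> b), 0   [~|-rule on 1]
3. ~(a & c), 0   [~|-rule on 1]
4. ~c, 0   [~&-rule on 3 (branches; this branch)]
5. ~((b & c) -> b), 1   [~[]-rule on 2: fresh world 1, 0R1]
6. b & c, 1   [~->-rule on 5]
7. ~b, 1   [~->-rule on 5]
8. b, 1   [&-rule on 6]
9. c, 1   [&-rule on 6]
Accessibility: 0R0, 0R1, 1R1
Branch closes: b and ~b both at 1.
All branches of the negation close; one closing branch shown above.

Yes, valid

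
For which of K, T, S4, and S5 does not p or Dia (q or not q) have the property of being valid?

T-tableau for the negation not (not p or Dia (q or not q)):
1. not (not p or Dia (q or not q)), 0
2. p, 0
3. not Dia (q or not q), 0
4. not (q or not q), 0
5. not q, 0
6. q, 0
Accessibility: 0R0
Branch closes: q and not q both at 0.
Every branch closes (one shown): valid in T, hence also in S4, S5 (every theorem of T is a theorem of S4 and S5).
K-tableau for the negation not (not p or Dia (q or not q)):
1. not (not p or Dia (q or not q)), 0
2. p, 0
3. not Dia (q or not q), 0
Complete open branch: countermodel on a K-frame, so not valid in K.

T, S4, S5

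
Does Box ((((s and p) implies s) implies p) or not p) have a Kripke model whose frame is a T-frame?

1. Box ((((s and p) implies s) implies p) or not p), u
2. (((s and p) implies s) implies p) or not p, u
3. not p, u
Accessibility: uRu

Yes, satisfiable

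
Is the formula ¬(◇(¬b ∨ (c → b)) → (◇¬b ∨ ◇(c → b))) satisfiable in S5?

No, unsatisfiable

1. ¬(◇(¬b ∨ (c → b)) → (◇¬b ∨ ◇(c → b))), u
2. ◇(¬b ∨ (c → b)), u
3. ¬(◇¬b ∨ ◇(c → b)), u
4. ¬◇¬b, u
5. ¬◇(c → b), u
6. b, u
7. ¬(c → b), u
8. c, u
9. ¬b, u
Accessibility: uRu
Branch closes: b and ¬b both at u.
Every branch closes; the branch above is one of them.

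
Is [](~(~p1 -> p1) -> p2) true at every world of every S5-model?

Tableau for the negation ~[](~(~p1 -> p1) -> p2):
1. ~[](~(~p1 -> p1) -> p2), 0
2. ~(~(~p1 -> p1) -> p2), 1
3. ~(~p1 -> p1), 1
4. ~p2, 1
5. ~p1, 1
Accessibility: 0R0, 0R1, 1R0, 1R1
The negation has an open branch (countermodel exists).

Not valid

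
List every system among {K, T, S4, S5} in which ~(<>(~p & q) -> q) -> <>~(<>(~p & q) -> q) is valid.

T, S4, S5

T-tableau for the negation ~(~(<>(~p & q) -> q) -> <>~(<>(~p & q) -> q)):
1. ~(~(<>(~p & q) -> q) -> <>~(<>(~p & q) -> q)), 0
2. ~(<>(~p & q) -> q), 0
3. ~<>~(<>(~p & q) -> q), 0
4. <>(~p & q), 0
5. ~q, 0
6. <>(~p & q) -> q, 0
7. ~<>(~p & q), 0
8. ~(~p & q), 0
9. ~p & q, 1
10. ~p, 1
11. q, 1
12. <>(~p & q) -> q, 1
13. ~(~p & q), 1
14. ~q, 1
Accessibility: 0R0, 0R1, 1R1
Branch closes: q and ~q both at 1.
Every branch closes (one shown): valid in T, hence also in S4, S5 (every theorem of T is a theorem of S4 and S5).
K-tableau for the negation ~(~(<>(~p & q) -> q) -> <>~(<>(~p & q) -> q)):
1. ~(~(<>(~p & q) -> q) -> <>~(<>(~p & q) -> q)), 0
2. ~(<>(~p & q) -> q), 0
3. ~<>~(<>(~p & q) -> q), 0
4. <>(~p & q), 0
5. ~q, 0
6. ~p & q, 1
7. ~p, 1
8. q, 1
9. <>(~p & q) -> q, 1
Accessibility: 0R1
Complete open branch: countermodel on a K-frame, so not valid in K.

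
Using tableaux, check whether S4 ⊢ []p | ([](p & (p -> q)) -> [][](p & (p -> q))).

Tableau for the negation ~([]p | ([](p & (p -> q)) -> [][](p & (p -> q)))):
1. ~([]p | ([](p & (p -> q)) -> [][](p & (p -> q)))), 0
2. ~[]p, 0
3. ~([](p & (p -> q)) -> [][](p & (p -> q))), 0
4. [](p & (p -> q)), 0
5. ~[][](p & (p -> q)), 0
6. p & (p -> q), 0
7. p, 0
8. p -> q, 0
9. q, 0
10. ~p, 1
11. p & (p -> q), 1
12. p, 1
13. p -> q, 1
Accessibility: 0R0, 0R1, 1R1
Branch closes: p and ~p both at 1.
Every branch of the negation's tableau closes; the branch above is one of them.

Valid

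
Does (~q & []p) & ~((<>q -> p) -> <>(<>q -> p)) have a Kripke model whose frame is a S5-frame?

1. (~q & []p) & ~((<>q -> p) -> <>(<>q -> p)), 0
2. ~q & []p, 0
3. ~((<>q -> p) -> <>(<>q -> p)), 0
4. ~q, 0
5. []p, 0
6. <>q -> p, 0
7. ~<>(<>q -> p), 0
8. p, 0
9. ~(<>q -> p), 0
10. <>q, 0
11. ~p, 0
Accessibility: 0R0
Branch closes: p and ~p both at 0.
Every branch closes; the branch above is one of them.

Unsatisfiable (every branch closes)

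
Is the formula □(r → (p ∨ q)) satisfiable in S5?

Satisfiable

1. □(r → (p ∨ q)), w0
2. r → (p ∨ q), w0   [□-rule on 1 via w0Rw0]
3. p ∨ q, w0   [→-rule on 2 (branches; this branch)]
4. q, w0   [∨-rule on 3 (branches; this branch)]
Accessibility: w0Rw0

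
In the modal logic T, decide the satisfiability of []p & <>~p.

1. []p & <>~p, w0
2. []p, w0
3. <>~p, w0
4. p, w0
5. ~p, w1
6. p, w1
Accessibility: w0Rw0, w0Rw1, w1Rw1
Branch closes: p and ~p both at w1.
All branches of the tableau close; one closing branch shown above.

No, unsatisfiable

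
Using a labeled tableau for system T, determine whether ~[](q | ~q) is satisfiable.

1. ~[](q | ~q), 0
2. ~(q | ~q), 1
3. ~q, 1
4. q, 1
Accessibility: 0R0, 0R1, 1R1
Branch closes: q and ~q both at 1.
All branches of the tableau close; one closing branch shown above.

Unsatisfiable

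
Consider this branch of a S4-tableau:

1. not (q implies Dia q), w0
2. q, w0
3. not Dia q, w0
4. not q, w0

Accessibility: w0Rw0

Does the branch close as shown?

Yes, closed

Both q and not q appear at w0.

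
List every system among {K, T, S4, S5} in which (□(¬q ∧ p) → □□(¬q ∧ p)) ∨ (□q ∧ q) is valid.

T-tableau for the negation ¬((□(¬q ∧ p) → □□(¬q ∧ p)) ∨ (□q ∧ q)):
1. ¬((□(¬q ∧ p) → □□(¬q ∧ p)) ∨ (□q ∧ q)), 0
2. ¬(□(¬q ∧ p) → □□(¬q ∧ p)), 0
3. ¬(□q ∧ q), 0
4. □(¬q ∧ p), 0
5. ¬□□(¬q ∧ p), 0
6. ¬q ∧ p, 0
7. ¬q, 0
8. p, 0
9. ¬□(¬q ∧ p), 1
10. ¬q ∧ p, 1
11. ¬q, 1
12. p, 1
13. ¬(¬q ∧ p), 2
14. ¬p, 2
Accessibility: 0R0, 0R1, 1R1, 1R2, 2R2
Complete open branch: countermodel on a T-frame, so not valid in T, nor in K (the same frame is also a K-frame).
S4-tableau for the negation ¬((□(¬q ∧ p) → □□(¬q ∧ p)) ∨ (□q ∧ q)):
1. ¬((□(¬q ∧ p) → □□(¬q ∧ p)) ∨ (□q ∧ q)), 0
2. ¬(□(¬q ∧ p) → □□(¬q ∧ p)), 0
3. ¬(□q ∧ q), 0
4. □(¬q ∧ p), 0
5. ¬□□(¬q ∧ p), 0
6. ¬q ∧ p, 0
7. ¬q, 0
8. p, 0
9. ¬□q, 0
10. ¬□(¬q ∧ p), 1
11. ¬q ∧ p, 1
12. ¬q, 1
13. p, 1
14. ¬q, 2
15. ¬q ∧ p, 2
16. p, 2
17. ¬(¬q ∧ p), 3
18. ¬q ∧ p, 3
19. ¬q, 3
20. p, 3
21. ¬p, 3
Accessibility: 0R0, 0R1, 0R2, 0R3, 1R1, 1R3, 2R2, 3R3
Branch closes: p and ¬p both at 3.
Every branch closes (one shown): valid in S4, hence also in S5 (every theorem of S4 is a theorem of S5).

S4, S5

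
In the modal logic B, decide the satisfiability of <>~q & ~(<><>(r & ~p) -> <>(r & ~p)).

1. <>~q & ~(<><>(r & ~p) -> <>(r & ~p)), u
2. <>~q, u   [&-rule on 1]
3. ~(<><>(r & ~p) -> <>(r & ~p)), u   [&-rule on 1]
4. <><>(r & ~p), u   [~->-rule on 3]
5. ~<>(r & ~p), u   [~->-rule on 3]
6. ~(r & ~p), u   [~<>-rule on 5 via uRu]
7. p, u   [~&-rule on 6 (branches; this branch)]
8. ~q, v   [<>-rule on 2: fresh world v, uRv]
9. ~(r & ~p), v   [~<>-rule on 5 via uRv]
10. p, v   [~&-rule on 9 (branches; this branch)]
11. <>(r & ~p), w   [<>-rule on 4: fresh world w, uRw]
12. ~(r & ~p), w   [~<>-rule on 5 via uRw]
13. p, w   [~&-rule on 12 (branches; this branch)]
14. r & ~p, x   [<>-rule on 11: fresh world x, wRx]
15. r, x   [&-rule on 14]
16. ~p, x   [&-rule on 14]
Accessibility: uRu, uRv, uRw, vRu, vRv, wRu, wRw, wRx, xRw, xRx

Satisfiable (open branch found)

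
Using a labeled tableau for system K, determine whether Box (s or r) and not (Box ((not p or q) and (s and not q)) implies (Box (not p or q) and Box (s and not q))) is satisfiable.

No, unsatisfiable

1. Box (s or r) and not (Box ((not p or q) and (s and not q)) implies (Box (not p or q) and Box (s and not q))), 0
2. Box (s or r), 0   [and-rule on 1]
3. not (Box ((not p or q) and (s and not q)) implies (Box (not p or q) and Box (s and not q))), 0   [and-rule on 1]
4. Box ((not p or q) and (s and not q)), 0   [neg-implies-rule on 3]
5. not (Box (not p or q) and Box (s and not q)), 0   [neg-implies-rule on 3]
6. not Box (not p or q), 0   [neg-and-rule on 5 (branches; this branch)]
7. not (not p or q), 1   [neg-Box-rule on 6: fresh world 1, 0R1]
8. p, 1   [neg-or-rule on 7]
9. not q, 1   [neg-or-rule on 7]
10. s or r, 1   [Box-rule on 2 via 0R1]
11. (not p or q) and (s and not q), 1   [Box-rule on 4 via 0R1]
12. not p or q, 1   [and-rule on 11]
13. s and not q, 1   [and-rule on 11]
14. s, 1   [and-rule on 13]
15. r, 1   [or-rule on 10 (branches; this branch)]
16. q, 1   [or-rule on 12 (branches; this branch)]
Accessibility: 0R1
Branch closes: q and not q both at 1.
(One branch shown.) All branches close.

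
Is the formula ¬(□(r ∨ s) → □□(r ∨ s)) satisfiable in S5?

1. ¬(□(r ∨ s) → □□(r ∨ s)), 0
2. □(r ∨ s), 0   [¬→-rule on 1]
3. ¬□□(r ∨ s), 0   [¬→-rule on 1]
4. r ∨ s, 0   [□-rule on 2 via 0R0]
5. s, 0   [∨-rule on 4 (branches; this branch)]
6. ¬□(r ∨ s), 1   [¬□-rule on 3: fresh world 1, 0R1]
7. r ∨ s, 1   [□-rule on 2 via 0R1]
8. s, 1   [∨-rule on 7 (branches; this branch)]
9. ¬(r ∨ s), 2   [¬□-rule on 6: fresh world 2, 1R2]
10. ¬r, 2   [¬∨-rule on 9]
11. ¬s, 2   [¬∨-rule on 9]
12. r ∨ s, 2   [□-rule on 2 via 0R2]
13. s, 2   [∨-rule on 12 (branches; this branch)]
Accessibility: 0R0, 0R1, 0R2, 1R0, 1R1, 1R2, 2R0, 2R1, 2R2
Branch closes: s and ¬s both at 2.
Every branch closes; the branch above is one of them.

Unsatisfiable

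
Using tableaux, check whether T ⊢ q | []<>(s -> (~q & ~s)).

Tableau for the negation ~(q | []<>(s -> (~q & ~s))):
1. ~(q | []<>(s -> (~q & ~s))), 0
2. ~q, 0   [~|-rule on 1]
3. ~[]<>(s -> (~q & ~s)), 0   [~|-rule on 1]
4. ~<>(s -> (~q & ~s)), 1   [~[]-rule on 3: fresh world 1, 0R1]
5. ~(s -> (~q & ~s)), 1   [~<>-rule on 4 via 1R1]
6. s, 1   [~->-rule on 5]
7. ~(~q & ~s), 1   [~->-rule on 5]
Accessibility: 0R0, 0R1, 1R1
The negation has an open branch (countermodel exists).

No, not valid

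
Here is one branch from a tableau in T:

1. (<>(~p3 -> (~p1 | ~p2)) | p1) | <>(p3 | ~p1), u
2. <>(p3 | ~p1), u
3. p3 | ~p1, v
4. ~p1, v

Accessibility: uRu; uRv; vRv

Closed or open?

No world carries both an atom and its negation.

No, open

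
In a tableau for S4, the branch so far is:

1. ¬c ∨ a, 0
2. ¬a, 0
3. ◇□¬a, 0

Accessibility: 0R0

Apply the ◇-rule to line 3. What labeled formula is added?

a fresh world 1 with 0R1, and □¬a at 1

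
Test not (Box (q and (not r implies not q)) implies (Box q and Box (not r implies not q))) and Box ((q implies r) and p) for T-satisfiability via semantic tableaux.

No, unsatisfiable

1. not (Box (q and (not r implies not q)) implies (Box q and Box (not r implies not q))) and Box ((q implies r) and p), u
2. not (Box (q and (not r implies not q)) implies (Box q and Box (not r implies not q))), u
3. Box ((q implies r) and p), u
4. Box (q and (not r implies not q)), u
5. not (Box q and Box (not r implies not q)), u
6. (q implies r) and p, u
7. q implies r, u
8. p, u
9. q and (not r implies not q), u
10. q, u
11. not r implies not q, u
12. not Box (not r implies not q), u
13. r, u
14. not (not r implies not q), v
15. not r, v
16. q, v
17. (q implies r) and p, v
18. q implies r, v
19. p, v
20. q and (not r implies not q), v
21. not r implies not q, v
22. r, v
Accessibility: uRu, uRv, vRv
Branch closes: r and not r both at v.
(One branch shown.) All branches close.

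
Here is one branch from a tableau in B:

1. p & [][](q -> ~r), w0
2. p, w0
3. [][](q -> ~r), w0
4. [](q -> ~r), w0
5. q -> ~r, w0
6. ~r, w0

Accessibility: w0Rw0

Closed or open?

No, open

There is no literal clash: for every atom and world, at most one sign appears.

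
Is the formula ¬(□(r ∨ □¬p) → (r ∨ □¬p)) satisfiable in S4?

Unsatisfiable

1. ¬(□(r ∨ □¬p) → (r ∨ □¬p)), w0
2. □(r ∨ □¬p), w0
3. ¬(r ∨ □¬p), w0
4. ¬r, w0
5. ¬□¬p, w0
6. r ∨ □¬p, w0
7. □¬p, w0
8. ¬p, w0
9. p, w1
10. r ∨ □¬p, w1
11. ¬p, w1
Accessibility: w0Rw0, w0Rw1, w1Rw1
Branch closes: p and ¬p both at w1.
All branches of the tableau close; one closing branch shown above.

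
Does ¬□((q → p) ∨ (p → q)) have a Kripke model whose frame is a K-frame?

1. ¬□((q → p) ∨ (p → q)), 0
2. ¬((q → p) ∨ (p → q)), 1   [¬□-rule on 1: fresh world 1, 0R1]
3. ¬(q → p), 1   [¬∨-rule on 2]
4. ¬(p → q), 1   [¬∨-rule on 2]
5. q, 1   [¬→-rule on 3]
6. ¬p, 1   [¬→-rule on 3]
7. p, 1   [¬→-rule on 4]
8. ¬q, 1   [¬→-rule on 4]
Accessibility: 0R1
Branch closes: p and ¬p both at 1.
Every branch closes; the branch above is one of them.

Unsatisfiable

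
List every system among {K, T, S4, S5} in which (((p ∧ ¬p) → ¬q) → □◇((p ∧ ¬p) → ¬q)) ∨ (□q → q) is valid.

T, S4, S5

T-tableau for the negation ¬((((p ∧ ¬p) → ¬q) → □◇((p ∧ ¬p) → ¬q)) ∨ (□q → q)):
1. ¬((((p ∧ ¬p) → ¬q) → □◇((p ∧ ¬p) → ¬q)) ∨ (□q → q)), 0
2. ¬(((p ∧ ¬p) → ¬q) → □◇((p ∧ ¬p) → ¬q)), 0
3. ¬(□q → q), 0
4. (p ∧ ¬p) → ¬q, 0
5. ¬□◇((p ∧ ¬p) → ¬q), 0
6. □q, 0
7. ¬q, 0
8. q, 0
Accessibility: 0R0
Branch closes: q and ¬q both at 0.
Every branch closes (one shown): valid in T, hence also in S4, S5 (every theorem of T is a theorem of S4 and S5).
K-tableau for the negation ¬((((p ∧ ¬p) → ¬q) → □◇((p ∧ ¬p) → ¬q)) ∨ (□q → q)):
1. ¬((((p ∧ ¬p) → ¬q) → □◇((p ∧ ¬p) → ¬q)) ∨ (□q → q)), 0
2. ¬(((p ∧ ¬p) → ¬q) → □◇((p ∧ ¬p) → ¬q)), 0
3. ¬(□q → q), 0
4. (p ∧ ¬p) → ¬q, 0
5. ¬□◇((p ∧ ¬p) → ¬q), 0
6. □q, 0
7. ¬q, 0
8. ¬◇((p ∧ ¬p) → ¬q), 1
9. q, 1
Accessibility: 0R1
Complete open branch: countermodel on a K-frame, so not valid in K.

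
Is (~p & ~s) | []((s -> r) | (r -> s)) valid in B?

Valid

Tableau for the negation ~((~p & ~s) | []((s -> r) | (r -> s))):
1. ~((~p & ~s) | []((s -> r) | (r -> s))), w0
2. ~(~p & ~s), w0   [~|-rule on 1]
3. ~[]((s -> r) | (r -> s)), w0   [~|-rule on 1]
4. s, w0   [~&-rule on 2 (branches; this branch)]
5. ~((s -> r) | (r -> s)), w1   [~[]-rule on 3: fresh world w1, w0Rw1]
6. ~(s -> r), w1   [~|-rule on 5]
7. ~(r -> s), w1   [~|-rule on 5]
8. s, w1   [~->-rule on 6]
9. ~r, w1   [~->-rule on 6]
10. r, w1   [~->-rule on 7]
11. ~s, w1   [~->-rule on 7]
Accessibility: w0Rw0, w0Rw1, w1Rw0, w1Rw1
Branch closes: r and ~r both at w1.
Every branch of the negation's tableau closes; the branch above is one of them.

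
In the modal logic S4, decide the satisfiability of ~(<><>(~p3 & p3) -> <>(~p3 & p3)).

1. ~(<><>(~p3 & p3) -> <>(~p3 & p3)), u
2. <><>(~p3 & p3), u
3. ~<>(~p3 & p3), u
4. ~(~p3 & p3), u
5. ~p3, u
6. <>(~p3 & p3), v
7. ~(~p3 & p3), v
8. ~p3, v
9. ~p3 & p3, w
10. ~p3, w
11. p3, w
Accessibility: uRu, uRv, uRw, vRv, vRw, wRw
Branch closes: p3 and ~p3 both at w.
(One branch shown.) All branches close.

No, unsatisfiable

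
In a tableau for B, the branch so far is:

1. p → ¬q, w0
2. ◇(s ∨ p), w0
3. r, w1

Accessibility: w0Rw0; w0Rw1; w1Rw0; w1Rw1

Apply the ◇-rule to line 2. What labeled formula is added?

a fresh world w2 with w0Rw2, and s ∨ p at w2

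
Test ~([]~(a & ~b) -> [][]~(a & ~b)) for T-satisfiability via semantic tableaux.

Satisfiable (open branch found)

1. ~([]~(a & ~b) -> [][]~(a & ~b)), 0
2. []~(a & ~b), 0   [~->-rule on 1]
3. ~[][]~(a & ~b), 0   [~->-rule on 1]
4. ~(a & ~b), 0   [[]-rule on 2 via 0R0]
5. b, 0   [~&-rule on 4 (branches; this branch)]
6. ~[]~(a & ~b), 1   [~[]-rule on 3: fresh world 1, 0R1]
7. ~(a & ~b), 1   [[]-rule on 2 via 0R1]
8. b, 1   [~&-rule on 7 (branches; this branch)]
9. a & ~b, 2   [~[]-rule on 6: fresh world 2, 1R2]
10. a, 2   [&-rule on 9]
11. ~b, 2   [&-rule on 9]
Accessibility: 0R0, 0R1, 1R1, 1R2, 2R2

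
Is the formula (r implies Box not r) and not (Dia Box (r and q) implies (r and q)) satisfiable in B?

1. (r implies Box not r) and not (Dia Box (r and q) implies (r and q)), 0
2. r implies Box not r, 0
3. not (Dia Box (r and q) implies (r and q)), 0
4. Dia Box (r and q), 0
5. not (r and q), 0
6. Box not r, 0
7. not r, 0
8. not q, 0
9. Box (r and q), 1
10. not r, 1
11. r and q, 0
12. r, 0
13. q, 0
Accessibility: 0R0, 0R1, 1R0, 1R1
Branch closes: r and not r both at 0.
All branches of the tableau close; one closing branch shown above.

Unsatisfiable (every branch closes)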